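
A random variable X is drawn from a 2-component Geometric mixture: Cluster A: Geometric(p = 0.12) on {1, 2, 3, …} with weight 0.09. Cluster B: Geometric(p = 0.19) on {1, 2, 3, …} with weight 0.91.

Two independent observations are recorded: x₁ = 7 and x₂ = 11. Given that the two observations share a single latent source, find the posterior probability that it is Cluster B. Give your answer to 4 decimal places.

0.8706

The responsibility of component k is π_k f_k(x) divided by Σ_j π_j f_j(x).
Since both observations come from the same component, the likelihood for component k is f_k(x₁)·f_k(x₂).
  p_A = [0.12·(1−0.12)^6 = 0.12·0.464404 = 0.0557285] × [0.0334201] = 0.00186245
  p_B = [0.19·(1−0.19)^6 = 0.19·0.28243 = 0.0536616] × [0.0230996] = 0.00123956
Unnormalised posteriors:
  π_A·p_A = 0.09 × 0.00186245 = 0.000167621
  π_B·p_B = 0.91 × 0.00123956 = 0.001128
Evidence: 0.000167621 + 0.001128 = 0.00129562
P(Cluster B | data) ≈ 0.8706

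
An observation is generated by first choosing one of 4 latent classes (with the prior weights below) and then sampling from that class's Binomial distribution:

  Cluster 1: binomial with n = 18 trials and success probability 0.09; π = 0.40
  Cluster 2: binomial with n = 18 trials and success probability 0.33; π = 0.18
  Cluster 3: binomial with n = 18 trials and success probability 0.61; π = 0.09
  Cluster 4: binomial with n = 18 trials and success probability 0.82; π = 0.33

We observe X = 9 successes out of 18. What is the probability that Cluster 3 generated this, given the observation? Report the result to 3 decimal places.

By Bayes' theorem, P(k | x) = π_k f_k(x) / Σ_j π_j f_j(x).
Binomial probabilities:
  L_1 = C(18,9)·0.09^9·0.91^9 = 48620·3.8742e-10·0.42793 = 8.06065e-06
  L_2 = C(18,9)·0.33^9·0.67^9 = 48620·4.64115e-05·0.0272065 = 0.0613923
  L_3 = C(18,9)·0.61^9·0.39^9 = 48620·0.0116941·0.000208728 = 0.118677
  L_4 = C(18,9)·0.82^9·0.18^9 = 48620·0.16762·1.98359e-07 = 0.00161656
Unnormalised posteriors:
  π_1·L_1 = 0.40 × 8.06065e-06 = 3.22426e-06
  π_2·L_2 = 0.18 × 0.0613923 = 0.0110506
  π_3·L_3 = 0.09 × 0.118677 = 0.0106809
  π_4·L_4 = 0.33 × 0.00161656 = 0.000533465
Sum: 3.22426e-06 + 0.0110506 + 0.0106809 + 0.000533465 = 0.0222682
So the posterior for Cluster 3 is 0.0106809 / 0.0222682 ≈ 0.480.

0.480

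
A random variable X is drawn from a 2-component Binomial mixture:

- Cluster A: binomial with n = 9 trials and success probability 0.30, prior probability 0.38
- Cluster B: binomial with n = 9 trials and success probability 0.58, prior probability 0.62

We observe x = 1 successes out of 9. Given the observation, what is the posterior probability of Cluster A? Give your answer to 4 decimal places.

0.9497

P(component k | x) = π_k·f_k(x) / marginal(x), where marginal(x) = Σ_j π_j·f_j(x).
Evaluate each component's likelihood at the observed value:
  L_A = 0.15565
  L_B = 0.00505434
Multiply by the mixture weights:
  π_A·L_A = 0.38 × 0.15565 = 0.0591469
  π_B·L_B = 0.62 × 0.00505434 = 0.00313369
Evidence: 0.0591469 + 0.00313369 = 0.0622806
P(Cluster A | the observation) ≈ 0.9497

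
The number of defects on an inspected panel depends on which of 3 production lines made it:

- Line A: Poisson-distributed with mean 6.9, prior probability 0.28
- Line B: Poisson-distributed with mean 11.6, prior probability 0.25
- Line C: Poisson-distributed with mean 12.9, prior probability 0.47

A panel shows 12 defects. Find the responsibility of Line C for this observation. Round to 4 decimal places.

The responsibility of component k is w_k f_k(x) divided by Σ_j w_j f_j(x).
Poisson probabilities:
  f_A = 0.0245031
  f_B = 0.113591
  f_C = 0.110749
Weight by the priors:
  w_A·f_A = 0.28 × 0.0245031 = 0.00686085
  w_B·f_B = 0.25 × 0.113591 = 0.0283977
  w_C·f_C = 0.47 × 0.110749 = 0.0520521
Sum: 0.00686085 + 0.0283977 + 0.0520521 = 0.0873107
So the posterior for Line C is 0.0520521 / 0.0873107 ≈ 0.5962.

0.5962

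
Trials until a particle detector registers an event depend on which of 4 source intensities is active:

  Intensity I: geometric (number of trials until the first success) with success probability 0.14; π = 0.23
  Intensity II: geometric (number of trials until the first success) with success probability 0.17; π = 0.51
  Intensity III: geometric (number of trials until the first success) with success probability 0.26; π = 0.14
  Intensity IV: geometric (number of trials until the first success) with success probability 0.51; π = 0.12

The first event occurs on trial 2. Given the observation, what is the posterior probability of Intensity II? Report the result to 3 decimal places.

0.460

Apply Bayes' rule: the posterior for each component is proportional to its prior times its likelihood at x.
Component likelihoods at x = 2:
  p_I = 0.14·(1−0.14)^1 = 0.14·0.86 = 0.1204
  p_II = 0.17·(1−0.17)^1 = 0.17·0.83 = 0.1411
  p_III = 0.26·(1−0.26)^1 = 0.26·0.74 = 0.1924
  p_IV = 0.51·(1−0.51)^1 = 0.51·0.49 = 0.2499
Weight by the priors:
  w_I·p_I = 0.23 × 0.1204 = 0.027692
  w_II·p_II = 0.51 × 0.1411 = 0.071961
  w_III·p_III = 0.14 × 0.1924 = 0.026936
  w_IV·p_IV = 0.12 × 0.2499 = 0.029988
Evidence: 0.027692 + 0.071961 + 0.026936 + 0.029988 = 0.156577
P(Intensity II | 2) ≈ 0.460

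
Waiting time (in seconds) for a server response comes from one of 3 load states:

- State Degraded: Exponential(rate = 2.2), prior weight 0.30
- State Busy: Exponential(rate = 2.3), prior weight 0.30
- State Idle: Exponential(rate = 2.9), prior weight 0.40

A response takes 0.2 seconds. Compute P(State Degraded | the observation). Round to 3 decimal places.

0.281

By Bayes' theorem, P(k | x) = π_k f_k(x) / Σ_j π_j f_j(x).
Component likelihoods at x = 0.2 seconds:
  L_Degraded = 2.2·e^(−2.2·0.2) = 2.2·e^(−0.4400) = 1.41688
  L_Busy = 2.3·e^(−2.3·0.2) = 2.3·e^(−0.4600) = 1.45195
  L_Idle = 2.9·e^(−2.9·0.2) = 2.9·e^(−0.5800) = 1.62371
Prior × likelihood for each component:
  π_Degraded·L_Degraded = 0.30 × 1.41688 = 0.425064
  π_Busy·L_Busy = 0.30 × 1.45195 = 0.435586
  π_Idle·L_Idle = 0.40 × 1.62371 = 0.649482
Marginal: 0.425064 + 0.435586 + 0.649482 = 1.51013
So the posterior for State Degraded is 0.425064 / 1.51013 ≈ 0.281.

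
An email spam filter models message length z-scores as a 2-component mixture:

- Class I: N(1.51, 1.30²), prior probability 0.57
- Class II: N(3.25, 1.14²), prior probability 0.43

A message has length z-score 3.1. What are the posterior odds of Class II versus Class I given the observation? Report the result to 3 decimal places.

1.802

Posterior odds = (π_i f_i(x)) / (π_j f_j(x)); the normalising sum cancels.
Normal densities:
  L_I = (1/(1.30·√(2π)))·exp(−(3.1−1.51)²/(2·1.30²)) = 0.306879·exp(-0.74796) = 0.145255
  L_II = (1/(1.14·√(2π)))·exp(−(3.1−3.25)²/(2·1.14²)) = 0.349949·exp(-0.00866) = 0.346933
Odds = (0.43/0.57) × (0.346933/0.145255) = 0.754386 × 2.38843 ≈ 1.802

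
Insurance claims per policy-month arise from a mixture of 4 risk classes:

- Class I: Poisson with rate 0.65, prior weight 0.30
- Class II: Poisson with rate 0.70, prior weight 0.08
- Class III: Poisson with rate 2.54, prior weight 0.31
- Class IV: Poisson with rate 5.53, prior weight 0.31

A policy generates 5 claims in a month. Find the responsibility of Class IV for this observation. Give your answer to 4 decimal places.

0.7090

P(component k | x) = π_k·f_k(x) / marginal(x), where marginal(x) = Σ_j π_j·f_j(x).
Evaluate each component's likelihood at the observed value:
  p_I = e^(−0.65)·0.65^5/5! = 0.000504771
  p_II = e^(−0.70)·0.70^5/5! = 0.000695509
  p_III = e^(−2.54)·2.54^5/5! = 0.0694831
  p_IV = e^(−5.53)·5.53^5/5! = 0.170921
Prior × likelihood for each component:
  π_I·p_I = 0.30 × 0.000504771 = 0.000151431
  π_II·p_II = 0.08 × 0.000695509 = 5.56407e-05
  π_III·p_III = 0.31 × 0.0694831 = 0.0215398
  π_IV·p_IV = 0.31 × 0.170921 = 0.0529856
Sum: 0.000151431 + 5.56407e-05 + 0.0215398 + 0.0529856 = 0.0747324
P(Class IV | the observation) ≈ 0.7090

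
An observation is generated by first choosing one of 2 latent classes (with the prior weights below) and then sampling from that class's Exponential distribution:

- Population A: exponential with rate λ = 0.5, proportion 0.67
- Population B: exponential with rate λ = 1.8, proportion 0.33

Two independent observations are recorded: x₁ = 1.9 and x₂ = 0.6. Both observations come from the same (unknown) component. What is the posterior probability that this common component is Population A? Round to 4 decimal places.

0.8016

P(component k | x) = w_k·f_k(x) / marginal(x), where marginal(x) = Σ_j w_j·f_j(x).
Since both observations come from the same component, the likelihood for component k is f_k(x₁)·f_k(x₂).
  L_A = [0.5·e^(−0.5·1.9) = 0.5·e^(−0.9500) = 0.193371] × [0.370409] = 0.0716262
  L_B = [1.8·e^(−1.8·1.9) = 1.8·e^(−3.4200) = 0.0588824] × [0.611272] = 0.0359931
Unnormalised posteriors:
  w_A·L_A = 0.67 × 0.0716262 = 0.0479896
  w_B·L_B = 0.33 × 0.0359931 = 0.0118777
Marginal: 0.0479896 + 0.0118777 = 0.0598673
P(Population A | x₁,x₂) = 0.0479896 / 0.0598673 ≈ 0.8016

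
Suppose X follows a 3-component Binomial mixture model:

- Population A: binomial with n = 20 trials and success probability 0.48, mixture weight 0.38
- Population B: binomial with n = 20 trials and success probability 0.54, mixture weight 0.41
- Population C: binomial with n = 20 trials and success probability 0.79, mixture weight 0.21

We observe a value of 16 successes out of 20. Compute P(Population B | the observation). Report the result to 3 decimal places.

The responsibility of component k is w_k f_k(x) divided by Σ_j w_j f_j(x).
Evaluate each component's likelihood at the observed value:
  f_A = C(20,16)·0.48^16·0.52^4 = 4845·7.94072e-06·0.0731162 = 0.00281298
  f_B = C(20,16)·0.54^16·0.46^4 = 4845·5.22757e-05·0.0447746 = 0.0113403
  f_C = C(20,16)·0.79^16·0.21^4 = 4845·0.0230162·0.00194481 = 0.216872
Unnormalised posteriors:
  w_A·f_A = 0.38 × 0.00281298 = 0.00106893
  w_B·f_B = 0.41 × 0.0113403 = 0.00464953
  w_C·f_C = 0.21 × 0.216872 = 0.0455432
Evidence: 0.00106893 + 0.00464953 + 0.0455432 = 0.0512617
So the posterior for Population B is 0.00464953 / 0.0512617 ≈ 0.091.

0.091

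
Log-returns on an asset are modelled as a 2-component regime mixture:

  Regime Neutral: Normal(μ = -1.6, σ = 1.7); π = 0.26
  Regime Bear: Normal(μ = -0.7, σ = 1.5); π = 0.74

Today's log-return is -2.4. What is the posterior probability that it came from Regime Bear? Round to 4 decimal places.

0.6547

Posterior ∝ prior × likelihood, so P(k | x) ∝ π_k f_k(x); normalise over all components.
Component likelihoods at x = -2.4:
  f_Neutral = (1/(1.7·√(2π)))·exp(−(-2.4−-1.6)²/(2·1.7²)) = 0.234672·exp(-0.11073) = 0.210074
  f_Bear = (1/(1.5·√(2π)))·exp(−(-2.4−-0.7)²/(2·1.5²)) = 0.265962·exp(-0.64222) = 0.139928
Weight by the priors:
  π_Neutral·f_Neutral = 0.26 × 0.210074 = 0.0546193
  π_Bear·f_Bear = 0.74 × 0.139928 = 0.103547
Marginal: 0.0546193 + 0.103547 = 0.158166
So the posterior for Regime Bear is 0.103547 / 0.158166 ≈ 0.6547.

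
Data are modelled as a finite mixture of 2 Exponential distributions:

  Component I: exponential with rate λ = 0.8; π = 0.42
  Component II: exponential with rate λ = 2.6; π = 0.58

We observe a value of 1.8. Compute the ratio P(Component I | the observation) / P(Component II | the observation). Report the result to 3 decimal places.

Since P(k|x) ∝ P(Z=k) f_k(x), the posterior odds are P(Z=i) f_i(x) / (P(Z=j) f_j(x)).
Component likelihoods at x = 1.8:
  p_I = 0.189542
  p_II = 0.0241254
0.0796077 / 0.0139928 ≈ 5.689

5.689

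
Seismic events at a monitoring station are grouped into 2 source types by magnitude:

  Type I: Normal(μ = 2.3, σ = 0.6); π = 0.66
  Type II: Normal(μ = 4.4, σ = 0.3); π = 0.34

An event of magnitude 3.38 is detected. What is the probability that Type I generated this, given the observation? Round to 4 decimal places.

0.9842

Posterior ∝ prior × likelihood, so P(k | x) ∝ P(Z=k) f_k(x); normalise over all components.
Component likelihoods at x = 3.38:
  L_I = (1/(0.6·√(2π)))·exp(−(3.38−2.3)²/(2·0.6²)) = 0.664904·exp(-1.62000) = 0.131584
  L_II = (1/(0.3·√(2π)))·exp(−(3.38−4.4)²/(2·0.3²)) = 1.329808·exp(-5.78000) = 0.0041074
Unnormalised posteriors:
  P(Z=I)·L_I = 0.66 × 0.131584 = 0.0868452
  P(Z=II)·L_II = 0.34 × 0.0041074 = 0.00139652
Marginal: 0.0868452 + 0.00139652 = 0.0882417
Responsibility of Type I: 0.0868452 / 0.0882417 ≈ 0.9842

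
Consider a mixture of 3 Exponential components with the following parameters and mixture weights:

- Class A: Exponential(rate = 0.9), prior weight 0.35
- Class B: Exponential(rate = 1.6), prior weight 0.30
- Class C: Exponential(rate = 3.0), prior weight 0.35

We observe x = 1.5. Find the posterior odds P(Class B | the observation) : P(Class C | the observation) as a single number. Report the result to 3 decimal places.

3.733

Only the two components matter; the odds are (π_i f_i(x)) / (π_j f_j(x)).
Evaluate each component's likelihood at the observed value:
  p_A = 0.233316
  p_B = 0.145149
  p_C = 0.033327
Odds = (0.30/0.35) × (0.145149/0.033327) = 0.857143 × 4.35529 ≈ 3.733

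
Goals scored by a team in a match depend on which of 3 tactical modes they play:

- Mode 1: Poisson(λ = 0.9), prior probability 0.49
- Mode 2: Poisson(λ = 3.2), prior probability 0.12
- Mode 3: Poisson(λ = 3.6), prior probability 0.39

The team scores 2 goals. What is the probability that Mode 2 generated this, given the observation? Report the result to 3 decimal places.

0.143

The responsibility of component k is P(Z=k) f_k(x) divided by Σ_j P(Z=j) f_j(x).
Poisson probabilities:
  p_1 = 0.164661
  p_2 = 0.208702
  p_3 = 0.177058
Prior × likelihood for each component:
  P(Z=1)·p_1 = 0.49 × 0.164661 = 0.0806837
  P(Z=2)·p_2 = 0.12 × 0.208702 = 0.0250443
  P(Z=3)·p_3 = 0.39 × 0.177058 = 0.0690525
Sum: 0.0806837 + 0.0250443 + 0.0690525 = 0.174781
So the posterior for Mode 2 is 0.0250443 / 0.174781 ≈ 0.143.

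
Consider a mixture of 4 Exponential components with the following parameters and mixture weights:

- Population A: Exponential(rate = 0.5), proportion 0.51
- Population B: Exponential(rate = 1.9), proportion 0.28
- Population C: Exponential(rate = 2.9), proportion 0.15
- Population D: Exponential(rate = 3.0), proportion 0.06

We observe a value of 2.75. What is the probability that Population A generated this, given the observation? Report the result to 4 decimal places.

P(component k | x) = w_k·f_k(x) / marginal(x), where marginal(x) = Σ_j w_j·f_j(x).
Exponential densities:
  p_A = 0.5·e^(−0.5·2.75) = 0.5·e^(−1.3750) = 0.12642
  p_B = 1.9·e^(−1.9·2.75) = 1.9·e^(−5.2250) = 0.0102227
  p_C = 2.9·e^(−2.9·2.75) = 2.9·e^(−7.9750) = 0.000997469
  p_D = 3.0·e^(−3.0·2.75) = 3.0·e^(−8.2500) = 0.000783776
Prior × likelihood for each component:
  w_A·p_A = 0.51 × 0.12642 = 0.0644741
  w_B·p_B = 0.28 × 0.0102227 = 0.00286235
  w_C·p_C = 0.15 × 0.000997469 = 0.00014962
  w_D·p_D = 0.06 × 0.000783776 = 4.70265e-05
Evidence: 0.0644741 + 0.00286235 + 0.00014962 + 4.70265e-05 = 0.0675331
Responsibility of Population A: 0.0644741 / 0.0675331 ≈ 0.9547

0.9547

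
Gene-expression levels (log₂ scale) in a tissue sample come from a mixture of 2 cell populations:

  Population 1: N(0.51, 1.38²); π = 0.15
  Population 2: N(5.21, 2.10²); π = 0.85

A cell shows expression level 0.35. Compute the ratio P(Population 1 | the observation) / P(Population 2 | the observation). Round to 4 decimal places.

Posterior odds = (P(Z=i) f_i(x)) / (P(Z=j) f_j(x)); the normalising sum cancels.
Evaluate each component's likelihood at the observed value:
  f_1 = 0.287152
  f_2 = 0.0130517
Odds = (0.15/0.85) × (0.287152/0.0130517) = 0.176471 × 22.0011 ≈ 3.8825

3.8825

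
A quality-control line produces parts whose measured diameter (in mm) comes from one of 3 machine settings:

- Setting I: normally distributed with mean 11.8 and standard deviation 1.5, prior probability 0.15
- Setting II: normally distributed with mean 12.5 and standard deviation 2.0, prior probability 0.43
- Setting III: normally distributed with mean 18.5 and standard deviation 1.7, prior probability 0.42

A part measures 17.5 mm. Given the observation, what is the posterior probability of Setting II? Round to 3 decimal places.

The responsibility of component k is w_k f_k(x) divided by Σ_j w_j f_j(x).
Normal densities:
  L_I = 0.000194631
  L_II = 0.00876415
  L_III = 0.197389
Prior × likelihood for each component:
  w_I·L_I = 0.15 × 0.000194631 = 2.91947e-05
  w_II·L_II = 0.43 × 0.00876415 = 0.00376858
  w_III·L_III = 0.42 × 0.197389 = 0.0829035
Normaliser: 2.91947e-05 + 0.00376858 + 0.0829035 = 0.0867013
P(Setting II | the observation) ≈ 0.043

0.043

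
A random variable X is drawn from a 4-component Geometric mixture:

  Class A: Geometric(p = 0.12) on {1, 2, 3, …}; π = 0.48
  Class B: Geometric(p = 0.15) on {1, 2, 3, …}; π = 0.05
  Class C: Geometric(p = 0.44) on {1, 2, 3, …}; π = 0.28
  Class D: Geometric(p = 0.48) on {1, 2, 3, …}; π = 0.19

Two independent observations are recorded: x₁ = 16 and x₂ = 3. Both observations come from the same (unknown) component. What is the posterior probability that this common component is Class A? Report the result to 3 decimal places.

The responsibility of component k is P(Z=k) f_k(x) divided by Σ_j P(Z=j) f_j(x).
Since both observations come from the same component, the likelihood for component k is f_k(x₁)·f_k(x₂).
  f_A = [0.0176369] × [0.092928] = 0.00163896
  f_B = [0.0131031] × [0.108375] = 0.00142005
  f_C = [7.34976e-05] × [0.137984] = 1.01415e-05
  f_D = [2.6381e-05] × [0.129792] = 3.42404e-06
Unnormalised posteriors:
  P(Z=A)·f_A = 0.48 × 0.00163896 = 0.0007867
  P(Z=B)·f_B = 0.05 × 0.00142005 = 7.10026e-05
  P(Z=C)·f_C = 0.28 × 1.01415e-05 = 2.83962e-06
  P(Z=D)·f_D = 0.19 × 3.42404e-06 = 6.50568e-07
Denominator: 0.0007867 + 7.10026e-05 + 2.83962e-06 + 6.50568e-07 = 0.000861193
So the posterior for Class A is 0.0007867 / 0.000861193 ≈ 0.914.

0.914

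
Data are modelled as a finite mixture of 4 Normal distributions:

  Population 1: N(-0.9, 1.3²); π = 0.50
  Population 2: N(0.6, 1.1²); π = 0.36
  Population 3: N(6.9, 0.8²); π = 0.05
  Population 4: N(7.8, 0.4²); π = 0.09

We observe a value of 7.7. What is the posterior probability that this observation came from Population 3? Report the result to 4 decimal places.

Apply Bayes' rule: the posterior for each component is proportional to its prior times its likelihood at x.
Component likelihoods at x = 7.7:
  L_1 = 9.63571e-11
  L_2 = 3.25771e-10
  L_3 = 0.302463
  L_4 = 0.96667
Prior × likelihood for each component:
  π_1·L_1 = 0.50 × 9.63571e-11 = 4.81786e-11
  π_2·L_2 = 0.36 × 3.25771e-10 = 1.17277e-10
  π_3·L_3 = 0.05 × 0.302463 = 0.0151232
  π_4·L_4 = 0.09 × 0.96667 = 0.0870003
Normaliser: 4.81786e-11 + 1.17277e-10 + 0.0151232 + 0.0870003 = 0.102123
So the posterior for Population 3 is 0.0151232 / 0.102123 ≈ 0.1481.

0.1481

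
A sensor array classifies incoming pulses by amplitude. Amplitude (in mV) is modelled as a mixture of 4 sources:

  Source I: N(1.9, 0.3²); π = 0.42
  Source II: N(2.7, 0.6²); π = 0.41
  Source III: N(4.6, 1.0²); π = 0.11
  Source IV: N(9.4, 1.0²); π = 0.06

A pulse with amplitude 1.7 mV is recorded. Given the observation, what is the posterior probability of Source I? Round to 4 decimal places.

The responsibility of component k is π_k f_k(x) divided by Σ_j π_j f_j(x).
Component likelihoods at x = 1.7 mV:
  f_I = (1/(0.3·√(2π)))·exp(−(1.7−1.9)²/(2·0.3²)) = 1.329808·exp(-0.22222) = 1.06483
  f_II = (1/(0.6·√(2π)))·exp(−(1.7−2.7)²/(2·0.6²)) = 0.664904·exp(-1.38889) = 0.165795
  f_III = (1/(1.0·√(2π)))·exp(−(1.7−4.6)²/(2·1.0²)) = 0.398942·exp(-4.20500) = 0.00595253
  f_IV = (1/(1.0·√(2π)))·exp(−(1.7−9.4)²/(2·1.0²)) = 0.398942·exp(-29.64500) = 5.32415e-14
Multiply by the mixture weights:
  π_I·f_I = 0.42 × 1.06483 = 0.447227
  π_II·f_II = 0.41 × 0.165795 = 0.067976
  π_III·f_III = 0.11 × 0.00595253 = 0.000654779
  π_IV·f_IV = 0.06 × 5.32415e-14 = 3.19449e-15
Normaliser: 0.447227 + 0.067976 + 0.000654779 + 3.19449e-15 = 0.515858
Responsibility of Source I: 0.447227 / 0.515858 ≈ 0.8670

0.8670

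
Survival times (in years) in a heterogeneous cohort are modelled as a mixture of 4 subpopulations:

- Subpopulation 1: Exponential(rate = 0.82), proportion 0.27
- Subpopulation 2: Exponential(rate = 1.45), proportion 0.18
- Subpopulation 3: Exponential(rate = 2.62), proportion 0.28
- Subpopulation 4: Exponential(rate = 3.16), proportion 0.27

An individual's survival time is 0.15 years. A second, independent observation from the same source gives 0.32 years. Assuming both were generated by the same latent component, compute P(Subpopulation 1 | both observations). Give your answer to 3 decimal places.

0.083

Posterior ∝ prior × likelihood, so P(k | x) ∝ π_k f_k(x); normalise over all components.
Since both observations come from the same component, the likelihood for component k is f_k(x₁)·f_k(x₂).
  f_1 = [0.82·e^(−0.82·0.15) = 0.82·e^(−0.1230) = 0.725096] × [0.630747] = 0.457352
  f_2 = [1.45·e^(−1.45·0.15) = 1.45·e^(−0.2175) = 1.16657] × [0.911707] = 1.06357
  f_3 = [2.62·e^(−2.62·0.15) = 2.62·e^(−0.3930) = 1.76858] × [1.13289] = 2.00361
  f_4 = [3.16·e^(−3.16·0.15) = 3.16·e^(−0.4740) = 1.96712] × [1.14955] = 2.26131
Weight by the priors:
  π_1·f_1 = 0.27 × 0.457352 = 0.123485
  π_2·f_2 = 0.18 × 1.06357 = 0.191442
  π_3·f_3 = 0.28 × 2.00361 = 0.56101
  π_4·f_4 = 0.27 × 2.26131 = 0.610554
Evidence: 0.123485 + 0.191442 + 0.56101 + 0.610554 = 1.48649
So the posterior for Subpopulation 1 is 0.123485 / 1.48649 ≈ 0.083.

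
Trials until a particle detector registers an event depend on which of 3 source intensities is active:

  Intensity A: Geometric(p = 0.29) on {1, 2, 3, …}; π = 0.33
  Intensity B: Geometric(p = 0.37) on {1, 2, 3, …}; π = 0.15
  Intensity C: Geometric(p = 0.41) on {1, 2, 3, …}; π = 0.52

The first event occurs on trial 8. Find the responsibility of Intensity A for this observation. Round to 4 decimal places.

The responsibility of component k is π_k f_k(x) divided by Σ_j π_j f_j(x).
Evaluate each component's likelihood at the observed value:
  L_A = 0.29·(1−0.29)^7 = 0.29·0.0909512 = 0.0263758
  L_B = 0.37·(1−0.37)^7 = 0.37·0.0393898 = 0.0145742
  L_C = 0.41·(1−0.41)^7 = 0.41·0.0248865 = 0.0102035
Prior × likelihood for each component:
  π_A·L_A = 0.33 × 0.0263758 = 0.00870403
  π_B·L_B = 0.15 × 0.0145742 = 0.00218613
  π_C·L_C = 0.52 × 0.0102035 = 0.0053058
Sum: 0.00870403 + 0.00218613 + 0.0053058 = 0.016196
Responsibility of Intensity A: 0.00870403 / 0.016196 ≈ 0.5374

0.5374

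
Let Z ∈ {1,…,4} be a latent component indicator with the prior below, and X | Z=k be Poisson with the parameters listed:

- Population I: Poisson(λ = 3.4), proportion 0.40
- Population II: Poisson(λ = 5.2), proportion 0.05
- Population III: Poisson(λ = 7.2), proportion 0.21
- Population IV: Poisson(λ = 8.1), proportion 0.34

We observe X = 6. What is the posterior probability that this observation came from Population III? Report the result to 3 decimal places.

P(component k | x) = P(Z=k)·f_k(x) / marginal(x), where marginal(x) = Σ_j P(Z=j)·f_j(x).
Evaluate each component's likelihood at the observed value:
  L_I = e^(−3.4)·3.4^6/6! = 0.0716044
  L_II = e^(−5.2)·5.2^6/6! = 0.15148
  L_III = e^(−7.2)·7.2^6/6! = 0.144458
  L_IV = e^(−8.1)·8.1^6/6! = 0.119067
Unnormalised posteriors:
  P(Z=I)·L_I = 0.40 × 0.0716044 = 0.0286418
  P(Z=II)·L_II = 0.05 × 0.15148 = 0.00757402
  P(Z=III)·L_III = 0.21 × 0.144458 = 0.0303362
  P(Z=IV)·L_IV = 0.34 × 0.119067 = 0.0404829
Normaliser: 0.0286418 + 0.00757402 + 0.0303362 + 0.0404829 = 0.107035
Responsibility of Population III: 0.0303362 / 0.107035 ≈ 0.283

0.283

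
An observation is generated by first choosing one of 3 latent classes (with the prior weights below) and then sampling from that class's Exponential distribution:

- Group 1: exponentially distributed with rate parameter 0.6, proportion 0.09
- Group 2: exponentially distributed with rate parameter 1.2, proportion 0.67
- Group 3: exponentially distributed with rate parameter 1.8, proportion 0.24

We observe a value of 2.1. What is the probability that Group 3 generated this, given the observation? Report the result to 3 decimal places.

0.110

P(component k | x) = π_k·f_k(x) / marginal(x), where marginal(x) = Σ_j π_j·f_j(x).
Evaluate each component's likelihood at the observed value:
  L_1 = 0.6·e^(−0.6·2.1) = 0.6·e^(−1.2600) = 0.170192
  L_2 = 1.2·e^(−1.2·2.1) = 1.2·e^(−2.5200) = 0.0965515
  L_3 = 1.8·e^(−1.8·2.1) = 1.8·e^(−3.7800) = 0.0410808
Weight by the priors:
  π_1·L_1 = 0.09 × 0.170192 = 0.0153173
  π_2·L_2 = 0.67 × 0.0965515 = 0.0646895
  π_3·L_3 = 0.24 × 0.0410808 = 0.0098594
Marginal: 0.0153173 + 0.0646895 + 0.0098594 = 0.0898662
P(Group 3 | data) = 0.0098594 / 0.0898662 ≈ 0.110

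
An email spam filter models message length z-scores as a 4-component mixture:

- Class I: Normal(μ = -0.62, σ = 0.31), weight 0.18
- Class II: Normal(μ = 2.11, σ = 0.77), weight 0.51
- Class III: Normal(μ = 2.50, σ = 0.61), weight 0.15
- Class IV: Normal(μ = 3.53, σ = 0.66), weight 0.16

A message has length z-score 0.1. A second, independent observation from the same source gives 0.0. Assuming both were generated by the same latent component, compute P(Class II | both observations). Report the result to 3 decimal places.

0.038

Posterior ∝ prior × likelihood, so P(k | x) ∝ P(Z=k) f_k(x); normalise over all components.
Since both observations come from the same component, the likelihood for component k is f_k(x₁)·f_k(x₂).
  f_I = [(1/(0.31·√(2π)))·exp(−(0.1−-0.62)²/(2·0.31²)) = 1.286911·exp(-2.69719) = 0.0867308] × [0.174164] = 0.0151054
  f_II = [(1/(0.77·√(2π)))·exp(−(0.1−2.11)²/(2·0.77²)) = 0.518107·exp(-3.40707) = 0.0171692] × [0.0121299] = 0.000208259
  f_III = [(1/(0.61·√(2π)))·exp(−(0.1−2.50)²/(2·0.61²)) = 0.654004·exp(-7.73985) = 0.00028458] × [0.000147317] = 4.19235e-08
  f_IV = [(1/(0.66·√(2π)))·exp(−(0.1−3.53)²/(2·0.66²)) = 0.604458·exp(-13.50425) = 8.25175e-07] × [3.71184e-07] = 3.06292e-13
Prior × likelihood for each component:
  P(Z=I)·f_I = 0.18 × 0.0151054 = 0.00271898
  P(Z=II)·f_II = 0.51 × 0.000208259 = 0.000106212
  P(Z=III)·f_III = 0.15 × 4.19235e-08 = 6.28852e-09
  P(Z=IV)·f_IV = 0.16 × 3.06292e-13 = 4.90067e-14
Denominator: 0.00271898 + 0.000106212 + 6.28852e-09 + 4.90067e-14 = 0.00282519
So the posterior for Class II is 0.000106212 / 0.00282519 ≈ 0.038.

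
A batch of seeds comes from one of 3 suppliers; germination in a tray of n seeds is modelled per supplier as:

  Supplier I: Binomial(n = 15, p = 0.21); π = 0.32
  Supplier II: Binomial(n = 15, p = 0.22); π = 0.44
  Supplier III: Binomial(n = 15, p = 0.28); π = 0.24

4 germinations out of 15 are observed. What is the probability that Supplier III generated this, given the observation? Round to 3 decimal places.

The responsibility of component k is w_k f_k(x) divided by Σ_j w_j f_j(x).
Evaluate each component's likelihood at the observed value:
  f_I = C(15,4)·0.21^4·0.79^11 = 1365·0.00194481·0.0747994 = 0.198567
  f_II = C(15,4)·0.22^4·0.78^11 = 1365·0.00234256·0.0650191 = 0.207905
  f_III = C(15,4)·0.28^4·0.72^11 = 1365·0.00614656·0.0269561 = 0.226163
Multiply by the mixture weights:
  w_I·f_I = 0.32 × 0.198567 = 0.0635416
  w_II·f_II = 0.44 × 0.207905 = 0.091478
  w_III·f_III = 0.24 × 0.226163 = 0.0542792
Marginal: 0.0635416 + 0.091478 + 0.0542792 = 0.209299
Responsibility of Supplier III: 0.0542792 / 0.209299 ≈ 0.259

0.259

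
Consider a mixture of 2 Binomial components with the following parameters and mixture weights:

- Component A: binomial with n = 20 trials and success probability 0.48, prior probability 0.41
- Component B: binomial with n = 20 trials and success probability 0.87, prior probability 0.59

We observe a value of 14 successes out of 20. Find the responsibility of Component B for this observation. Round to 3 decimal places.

By Bayes' theorem, P(k | x) = π_k f_k(x) / Σ_j π_j f_j(x).
Evaluate each component's likelihood at the observed value:
  L_A = C(20,14)·0.48^14·0.52^6 = 38760·3.44649e-05·0.0197706 = 0.0264108
  L_B = C(20,14)·0.87^14·0.13^6 = 38760·0.142321·4.82681e-06 = 0.0266265
Unnormalised posteriors:
  π_A·L_A = 0.41 × 0.0264108 = 0.0108284
  π_B·L_B = 0.59 × 0.0266265 = 0.0157096
Marginal: 0.0108284 + 0.0157096 = 0.026538
P(Component B | 14 successes out of 20) ≈ 0.592

0.592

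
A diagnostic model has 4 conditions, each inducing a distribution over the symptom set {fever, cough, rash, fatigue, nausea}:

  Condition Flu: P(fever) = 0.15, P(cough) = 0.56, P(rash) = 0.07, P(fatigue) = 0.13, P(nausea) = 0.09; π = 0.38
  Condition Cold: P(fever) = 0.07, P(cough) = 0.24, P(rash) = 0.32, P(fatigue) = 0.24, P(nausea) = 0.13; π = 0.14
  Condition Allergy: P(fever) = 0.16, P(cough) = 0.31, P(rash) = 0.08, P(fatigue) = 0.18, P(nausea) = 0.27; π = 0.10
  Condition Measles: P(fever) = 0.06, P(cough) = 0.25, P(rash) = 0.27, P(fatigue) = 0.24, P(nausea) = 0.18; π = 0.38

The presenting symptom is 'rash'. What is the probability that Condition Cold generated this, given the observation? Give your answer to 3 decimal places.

By Bayes' theorem, P(k | x) = P(Z=k) f_k(x) / Σ_j P(Z=j) f_j(x).
Categorical probabilities:
  p_Flu = P(rash | comp) = 0.07
  p_Cold = P(rash | comp) = 0.32
  p_Allergy = P(rash | comp) = 0.08
  p_Measles = P(rash | comp) = 0.27
Multiply by the mixture weights:
  P(Z=Flu)·p_Flu = 0.38 × 0.07 = 0.0266
  P(Z=Cold)·p_Cold = 0.14 × 0.32 = 0.0448
  P(Z=Allergy)·p_Allergy = 0.10 × 0.08 = 0.008
  P(Z=Measles)·p_Measles = 0.38 × 0.27 = 0.1026
Marginal: 0.0266 + 0.0448 + 0.008 + 0.1026 = 0.182
So the posterior for Condition Cold is 0.0448 / 0.182 ≈ 0.246.

0.246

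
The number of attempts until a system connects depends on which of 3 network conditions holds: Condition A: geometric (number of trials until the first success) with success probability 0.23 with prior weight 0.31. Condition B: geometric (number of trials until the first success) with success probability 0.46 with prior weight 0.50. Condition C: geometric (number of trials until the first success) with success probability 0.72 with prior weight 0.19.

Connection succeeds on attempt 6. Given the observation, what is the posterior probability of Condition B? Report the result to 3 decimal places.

Posterior ∝ prior × likelihood, so P(k | x) ∝ π_k f_k(x); normalise over all components.
Geometric probabilities:
  p_A = 0.23·(1−0.23)^5 = 0.23·0.270678 = 0.062256
  p_B = 0.46·(1−0.46)^5 = 0.46·0.0459165 = 0.0211216
  p_C = 0.72·(1−0.72)^5 = 0.72·0.00172104 = 0.00123915
Multiply by the mixture weights:
  π_A·p_A = 0.31 × 0.062256 = 0.0192994
  π_B·p_B = 0.50 × 0.0211216 = 0.0105608
  π_C·p_C = 0.19 × 0.00123915 = 0.000235438
Normaliser: 0.0192994 + 0.0105608 + 0.000235438 = 0.0300956
P(Condition B | the observation) = 0.0105608 / 0.0300956 ≈ 0.351

0.351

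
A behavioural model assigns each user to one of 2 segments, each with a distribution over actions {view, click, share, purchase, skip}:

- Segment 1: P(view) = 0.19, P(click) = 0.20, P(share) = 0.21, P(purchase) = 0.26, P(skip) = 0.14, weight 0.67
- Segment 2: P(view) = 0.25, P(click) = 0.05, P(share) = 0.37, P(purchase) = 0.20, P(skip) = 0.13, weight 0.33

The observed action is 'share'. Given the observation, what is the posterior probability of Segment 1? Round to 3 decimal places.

Apply Bayes' rule: the posterior for each component is proportional to its prior times its likelihood at x.
Component likelihoods at x = 'share':
  p_1 = P(share | comp) = 0.21
  p_2 = P(share | comp) = 0.37
Prior × likelihood for each component:
  π_1·p_1 = 0.67 × 0.21 = 0.1407
  π_2·p_2 = 0.33 × 0.37 = 0.1221
Marginal: 0.1407 + 0.1221 = 0.2628
Responsibility of Segment 1: 0.1407 / 0.2628 ≈ 0.535

0.535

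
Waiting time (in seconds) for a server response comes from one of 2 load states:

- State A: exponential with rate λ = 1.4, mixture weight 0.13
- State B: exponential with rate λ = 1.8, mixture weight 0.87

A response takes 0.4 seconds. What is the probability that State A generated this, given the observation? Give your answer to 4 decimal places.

The responsibility of component k is w_k f_k(x) divided by Σ_j w_j f_j(x).
Component likelihoods at x = 0.4 seconds:
  f_A = 1.4·e^(−1.4·0.4) = 1.4·e^(−0.5600) = 0.799693
  f_B = 1.8·e^(−1.8·0.4) = 1.8·e^(−0.7200) = 0.876154
Prior × likelihood for each component:
  w_A·f_A = 0.13 × 0.799693 = 0.10396
  w_B·f_B = 0.87 × 0.876154 = 0.762254
Evidence: 0.10396 + 0.762254 = 0.866214
P(State A | x) ≈ 0.1200

0.1200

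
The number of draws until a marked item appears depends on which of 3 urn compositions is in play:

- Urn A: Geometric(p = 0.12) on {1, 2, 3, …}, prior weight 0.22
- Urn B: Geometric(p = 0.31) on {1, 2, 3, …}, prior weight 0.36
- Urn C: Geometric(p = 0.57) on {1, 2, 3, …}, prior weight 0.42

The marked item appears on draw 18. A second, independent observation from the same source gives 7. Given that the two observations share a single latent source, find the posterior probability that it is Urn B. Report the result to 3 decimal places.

The responsibility of component k is P(Z=k) f_k(x) divided by Σ_j P(Z=j) f_j(x).
Since both observations come from the same component, the likelihood for component k is f_k(x₁)·f_k(x₂).
  L_A = [0.12·(1−0.12)^17 = 0.12·0.113817 = 0.013658] × [0.0557285] = 0.000761139
  L_B = [0.31·(1−0.31)^17 = 0.31·0.00182152 = 0.000564672] × [0.0334546] = 1.88909e-05
  L_C = [0.57·(1−0.57)^17 = 0.57·5.8744e-07 = 3.34841e-07] × [0.00360318] = 1.20649e-09
Weight by the priors:
  P(Z=A)·L_A = 0.22 × 0.000761139 = 0.000167451
  P(Z=B)·L_B = 0.36 × 1.88909e-05 = 6.80072e-06
  P(Z=C)·L_C = 0.42 × 1.20649e-09 = 5.06726e-10
Sum: 0.000167451 + 6.80072e-06 + 5.06726e-10 = 0.000174252
P(Urn B | x₁, x₂) = 6.80072e-06 / 0.000174252 ≈ 0.039

0.039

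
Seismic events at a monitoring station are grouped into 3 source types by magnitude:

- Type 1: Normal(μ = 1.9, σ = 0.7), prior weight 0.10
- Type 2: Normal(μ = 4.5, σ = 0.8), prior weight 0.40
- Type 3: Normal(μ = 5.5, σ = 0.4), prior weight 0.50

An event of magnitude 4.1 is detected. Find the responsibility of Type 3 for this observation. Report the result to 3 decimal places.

0.006

By Bayes' theorem, P(k | x) = P(Z=k) f_k(x) / Σ_j P(Z=j) f_j(x).
Evaluate each component's likelihood at the observed value:
  f_1 = (1/(0.7·√(2π)))·exp(−(4.1−1.9)²/(2·0.7²)) = 0.569918·exp(-4.93878) = 0.00408253
  f_2 = (1/(0.8·√(2π)))·exp(−(4.1−4.5)²/(2·0.8²)) = 0.498678·exp(-0.12500) = 0.440082
  f_3 = (1/(0.4·√(2π)))·exp(−(4.1−5.5)²/(2·0.4²)) = 0.997356·exp(-6.12500) = 0.00218171
Weight by the priors:
  P(Z=1)·f_1 = 0.10 × 0.00408253 = 0.000408253
  P(Z=2)·f_2 = 0.40 × 0.440082 = 0.176033
  P(Z=3)·f_3 = 0.50 × 0.00218171 = 0.00109085
Sum: 0.000408253 + 0.176033 + 0.00109085 = 0.177532
So the posterior for Type 3 is 0.00109085 / 0.177532 ≈ 0.006.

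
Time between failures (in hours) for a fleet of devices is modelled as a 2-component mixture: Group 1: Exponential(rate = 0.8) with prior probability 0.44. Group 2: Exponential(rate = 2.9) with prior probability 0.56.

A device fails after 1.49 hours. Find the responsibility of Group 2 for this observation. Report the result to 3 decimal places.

0.168

Posterior ∝ prior × likelihood, so P(k | x) ∝ P(Z=k) f_k(x); normalise over all components.
Exponential densities:
  f_1 = 0.242891
  f_2 = 0.0385311
Prior × likelihood for each component:
  P(Z=1)·f_1 = 0.44 × 0.242891 = 0.106872
  P(Z=2)·f_2 = 0.56 × 0.0385311 = 0.0215774
Normaliser: 0.106872 + 0.0215774 = 0.128449
P(Group 2 | the observation) ≈ 0.168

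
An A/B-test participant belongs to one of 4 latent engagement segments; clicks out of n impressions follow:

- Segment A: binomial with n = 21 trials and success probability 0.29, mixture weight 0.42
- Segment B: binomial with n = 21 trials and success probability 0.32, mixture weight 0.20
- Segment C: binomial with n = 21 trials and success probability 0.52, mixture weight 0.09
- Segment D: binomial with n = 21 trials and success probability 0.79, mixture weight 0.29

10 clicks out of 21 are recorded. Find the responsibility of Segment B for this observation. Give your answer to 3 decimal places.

The responsibility of component k is P(Z=k) f_k(x) divided by Σ_j P(Z=j) f_j(x).
Evaluate each component's likelihood at the observed value:
  p_A = C(21,10)·0.29^10·0.71^11 = 352716·4.20707e-06·0.0231122 = 0.0342963
  p_B = C(21,10)·0.32^10·0.68^11 = 352716·1.1259e-05·0.0143747 = 0.0570851
  p_C = C(21,10)·0.52^10·0.48^11 = 352716·0.00144555·0.00031164 = 0.158896
  p_D = C(21,10)·0.79^10·0.21^11 = 352716·0.0946828·3.50278e-08 = 0.00116979
Unnormalised posteriors:
  P(Z=A)·p_A = 0.42 × 0.0342963 = 0.0144044
  P(Z=B)·p_B = 0.20 × 0.0570851 = 0.011417
  P(Z=C)·p_C = 0.09 × 0.158896 = 0.0143006
  P(Z=D)·p_D = 0.29 × 0.00116979 = 0.000339239
Evidence: 0.0144044 + 0.011417 + 0.0143006 + 0.000339239 = 0.0404613
P(Segment B | the observation) = 0.011417 / 0.0404613 ≈ 0.282

0.282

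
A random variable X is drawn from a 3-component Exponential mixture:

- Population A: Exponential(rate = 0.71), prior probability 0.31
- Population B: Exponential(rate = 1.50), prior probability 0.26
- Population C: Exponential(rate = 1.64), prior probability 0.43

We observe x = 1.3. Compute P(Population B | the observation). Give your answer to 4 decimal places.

0.2449

The responsibility of component k is w_k f_k(x) divided by Σ_j w_j f_j(x).
Exponential densities:
  p_A = 0.71·e^(−0.71·1.3) = 0.71·e^(−0.9230) = 0.282101
  p_B = 1.50·e^(−1.50·1.3) = 1.50·e^(−1.9500) = 0.213411
  p_C = 1.64·e^(−1.64·1.3) = 1.64·e^(−2.1320) = 0.194504
Prior × likelihood for each component:
  w_A·p_A = 0.31 × 0.282101 = 0.0874513
  w_B·p_B = 0.26 × 0.213411 = 0.0554869
  w_C·p_C = 0.43 × 0.194504 = 0.0836366
Evidence: 0.0874513 + 0.0554869 + 0.0836366 = 0.226575
So the posterior for Population B is 0.0554869 / 0.226575 ≈ 0.2449.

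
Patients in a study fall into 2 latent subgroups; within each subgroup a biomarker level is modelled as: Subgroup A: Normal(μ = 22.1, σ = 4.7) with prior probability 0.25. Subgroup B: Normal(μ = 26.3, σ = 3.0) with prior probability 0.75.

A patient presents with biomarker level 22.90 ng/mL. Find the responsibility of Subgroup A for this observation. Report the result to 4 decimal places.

Posterior ∝ prior × likelihood, so P(k | x) ∝ π_k f_k(x); normalise over all components.
Evaluate each component's likelihood at the observed value:
  L_A = 0.0836606
  L_B = 0.0699641
Weight by the priors:
  π_A·L_A = 0.25 × 0.0836606 = 0.0209151
  π_B·L_B = 0.75 × 0.0699641 = 0.0524731
Sum: 0.0209151 + 0.0524731 = 0.0733882
P(Subgroup A | data) = 0.0209151 / 0.0733882 ≈ 0.2850

0.2850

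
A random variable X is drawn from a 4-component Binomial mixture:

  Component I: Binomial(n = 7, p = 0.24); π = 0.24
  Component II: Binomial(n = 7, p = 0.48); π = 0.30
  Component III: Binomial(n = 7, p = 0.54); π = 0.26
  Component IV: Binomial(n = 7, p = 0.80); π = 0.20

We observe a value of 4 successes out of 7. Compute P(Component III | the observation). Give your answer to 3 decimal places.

By Bayes' theorem, P(k | x) = π_k f_k(x) / Σ_j π_j f_j(x).
Component likelihoods at x = 4 successes out of 7:
  p_I = C(7,4)·0.24^4·0.76^3 = 35·0.00331776·0.438976 = 0.0509746
  p_II = C(7,4)·0.48^4·0.52^3 = 35·0.0530842·0.140608 = 0.261242
  p_III = C(7,4)·0.54^4·0.46^3 = 35·0.0850306·0.097336 = 0.289679
  p_IV = C(7,4)·0.80^4·0.20^3 = 35·0.4096·0.008 = 0.114688
Unnormalised posteriors:
  π_I·p_I = 0.24 × 0.0509746 = 0.0122339
  π_II·p_II = 0.30 × 0.261242 = 0.0783726
  π_III·p_III = 0.26 × 0.289679 = 0.0753165
  π_IV·p_IV = 0.20 × 0.114688 = 0.0229376
Marginal: 0.0122339 + 0.0783726 + 0.0753165 + 0.0229376 = 0.188861
P(Component III | data) ≈ 0.399

0.399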